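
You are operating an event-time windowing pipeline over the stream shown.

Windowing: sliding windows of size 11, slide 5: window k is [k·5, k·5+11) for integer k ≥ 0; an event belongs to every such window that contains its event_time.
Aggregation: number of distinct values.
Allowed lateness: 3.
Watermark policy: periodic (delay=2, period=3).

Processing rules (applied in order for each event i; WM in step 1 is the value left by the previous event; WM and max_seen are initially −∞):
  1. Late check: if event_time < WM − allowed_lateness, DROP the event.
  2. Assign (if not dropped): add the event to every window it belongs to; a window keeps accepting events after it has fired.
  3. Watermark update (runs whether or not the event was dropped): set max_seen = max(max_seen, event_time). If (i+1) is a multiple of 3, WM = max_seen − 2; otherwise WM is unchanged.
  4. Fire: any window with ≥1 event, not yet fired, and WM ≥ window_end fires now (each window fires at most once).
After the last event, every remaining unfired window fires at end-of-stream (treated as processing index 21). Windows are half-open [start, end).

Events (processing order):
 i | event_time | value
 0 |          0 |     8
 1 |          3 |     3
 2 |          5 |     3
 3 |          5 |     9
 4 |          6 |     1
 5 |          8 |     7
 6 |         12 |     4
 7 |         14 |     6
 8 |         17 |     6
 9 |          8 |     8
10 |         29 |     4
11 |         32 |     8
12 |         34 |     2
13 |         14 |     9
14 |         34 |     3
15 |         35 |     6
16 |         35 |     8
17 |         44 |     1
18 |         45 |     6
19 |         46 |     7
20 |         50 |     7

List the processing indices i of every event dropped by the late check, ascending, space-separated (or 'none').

9 13

i=0 t=0 v=8: → [0,11); WM=−∞
i=1 t=3 v=3: → [0,11); WM=−∞
i=2 t=5 v=3: → [5,16),[0,11); WM=3
i=3 t=5 v=9: → [5,16),[0,11); WM=3
i=4 t=6 v=1: → [5,16),[0,11); WM=3
i=5 t=8 v=7: → [5,16),[0,11); WM=6
i=6 t=12 v=4: → [10,21),[5,16); WM=6
i=7 t=14 v=6: → [10,21),[5,16); WM=6
i=8 t=17 v=6: → [15,26),[10,21); WM=15; [0,11) fires=5
i=9 t=8 v=8: DROP (t<15-3); WM=15
i=10 t=29 v=4: → [25,36),[20,31); WM=15
i=11 t=32 v=8: → [30,41),[25,36); WM=30; [5,16) fires=6 [10,21) fires=2 [15,26) fires=1
i=12 t=34 v=2: → [30,41),[25,36); WM=30
i=13 t=14 v=9: DROP (t<30-3); WM=30
i=14 t=34 v=3: → [30,41),[25,36); WM=32; [20,31) fires=1
i=15 t=35 v=6: → [35,46),[30,41),[25,36); WM=32
i=16 t=35 v=8: → [35,46),[30,41),[25,36); WM=32
i=17 t=44 v=1: → [40,51),[35,46); WM=42; [25,36) fires=5 [30,41) fires=4
i=18 t=45 v=6: → [45,56),[40,51),[35,46); WM=42
i=19 t=46 v=7: → [45,56),[40,51); WM=42
i=20 t=50 v=7: → [50,61),[45,56),[40,51); WM=48; [35,46) fires=3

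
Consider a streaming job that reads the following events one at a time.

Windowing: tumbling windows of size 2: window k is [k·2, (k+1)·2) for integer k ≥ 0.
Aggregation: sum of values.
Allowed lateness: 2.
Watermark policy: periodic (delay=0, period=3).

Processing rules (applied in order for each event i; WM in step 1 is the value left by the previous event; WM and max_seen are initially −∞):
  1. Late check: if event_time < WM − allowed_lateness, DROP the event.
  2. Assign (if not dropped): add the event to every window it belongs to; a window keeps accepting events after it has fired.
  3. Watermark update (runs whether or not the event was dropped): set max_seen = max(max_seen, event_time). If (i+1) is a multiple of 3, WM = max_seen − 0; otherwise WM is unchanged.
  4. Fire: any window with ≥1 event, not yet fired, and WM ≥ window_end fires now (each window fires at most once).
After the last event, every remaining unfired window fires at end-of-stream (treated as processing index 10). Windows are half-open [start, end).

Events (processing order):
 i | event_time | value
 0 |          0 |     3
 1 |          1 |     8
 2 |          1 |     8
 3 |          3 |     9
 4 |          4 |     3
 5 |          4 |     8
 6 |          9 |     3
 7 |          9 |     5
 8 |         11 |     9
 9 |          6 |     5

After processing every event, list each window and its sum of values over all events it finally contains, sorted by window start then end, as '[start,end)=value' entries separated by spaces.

i=0 t=0 v=3: → [0,2); WM=−∞
i=1 t=1 v=8: → [0,2); WM=−∞
i=2 t=1 v=8: → [0,2); WM=1
i=3 t=3 v=9: → [2,4); WM=1
i=4 t=4 v=3: → [4,6); WM=1
i=5 t=4 v=8: → [4,6); WM=4; [0,2) fires=19 [2,4) fires=9
i=6 t=9 v=3: → [8,10); WM=4
i=7 t=9 v=5: → [8,10); WM=4
i=8 t=11 v=9: → [10,12); WM=11; [4,6) fires=11 [8,10) fires=8
i=9 t=6 v=5: DROP (t<11-2); WM=11

[0,2)=19 [2,4)=9 [4,6)=11 [8,10)=8 [10,12)=9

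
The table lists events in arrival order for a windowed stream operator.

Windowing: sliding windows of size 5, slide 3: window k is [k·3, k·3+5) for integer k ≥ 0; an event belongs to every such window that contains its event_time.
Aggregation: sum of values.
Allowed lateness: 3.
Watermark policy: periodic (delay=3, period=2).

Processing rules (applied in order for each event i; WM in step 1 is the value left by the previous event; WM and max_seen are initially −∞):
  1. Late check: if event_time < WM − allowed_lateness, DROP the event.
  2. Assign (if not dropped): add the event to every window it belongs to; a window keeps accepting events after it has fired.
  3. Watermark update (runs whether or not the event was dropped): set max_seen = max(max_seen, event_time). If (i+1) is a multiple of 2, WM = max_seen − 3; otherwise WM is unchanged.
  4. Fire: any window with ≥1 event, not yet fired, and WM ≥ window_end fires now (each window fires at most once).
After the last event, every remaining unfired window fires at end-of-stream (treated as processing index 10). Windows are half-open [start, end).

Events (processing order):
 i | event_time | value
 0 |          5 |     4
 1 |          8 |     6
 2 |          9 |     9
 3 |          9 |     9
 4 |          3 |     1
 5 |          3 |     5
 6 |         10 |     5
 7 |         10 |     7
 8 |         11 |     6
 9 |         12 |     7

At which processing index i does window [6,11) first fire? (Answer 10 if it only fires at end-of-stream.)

i=0 t=5 v=4: → [3,8); WM=−∞
i=1 t=8 v=6: → [6,11); WM=5
i=2 t=9 v=9: → [9,14),[6,11); WM=5
i=3 t=9 v=9: → [9,14),[6,11); WM=6
i=4 t=3 v=1: → [3,8),[0,5); WM=6; [0,5) fires=1
i=5 t=3 v=5: → [3,8),[0,5); WM=6
i=6 t=10 v=5: → [9,14),[6,11); WM=6
i=7 t=10 v=7: → [9,14),[6,11); WM=7
i=8 t=11 v=6: → [9,14); WM=7
i=9 t=12 v=7: → [12,17),[9,14); WM=9; [3,8) fires=10

10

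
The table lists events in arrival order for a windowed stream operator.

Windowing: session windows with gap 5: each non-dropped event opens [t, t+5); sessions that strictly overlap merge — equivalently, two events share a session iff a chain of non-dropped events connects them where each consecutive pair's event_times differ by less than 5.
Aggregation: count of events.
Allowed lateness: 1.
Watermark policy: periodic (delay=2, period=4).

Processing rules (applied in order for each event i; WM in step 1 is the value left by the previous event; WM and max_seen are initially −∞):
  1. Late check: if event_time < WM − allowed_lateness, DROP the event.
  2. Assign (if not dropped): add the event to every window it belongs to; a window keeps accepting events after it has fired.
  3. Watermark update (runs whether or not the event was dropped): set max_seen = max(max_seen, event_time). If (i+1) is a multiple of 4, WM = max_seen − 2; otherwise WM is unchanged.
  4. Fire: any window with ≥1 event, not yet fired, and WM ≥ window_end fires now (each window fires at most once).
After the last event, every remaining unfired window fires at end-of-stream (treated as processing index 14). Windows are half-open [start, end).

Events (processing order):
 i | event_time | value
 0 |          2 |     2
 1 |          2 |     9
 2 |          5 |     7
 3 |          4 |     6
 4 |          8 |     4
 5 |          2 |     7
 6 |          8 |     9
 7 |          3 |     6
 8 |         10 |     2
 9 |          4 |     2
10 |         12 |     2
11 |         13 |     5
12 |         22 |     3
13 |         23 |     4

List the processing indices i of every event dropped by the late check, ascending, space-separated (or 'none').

i=0 t=2 v=2: → [2,7); WM=−∞
i=1 t=2 v=9: → [2,7); WM=−∞
i=2 t=5 v=7: → [2,10); WM=−∞
i=3 t=4 v=6: → [2,10); WM=3
i=4 t=8 v=4: → [2,13); WM=3
i=5 t=2 v=7: → [2,13); WM=3
i=6 t=8 v=9: → [2,13); WM=3
i=7 t=3 v=6: → [2,13); WM=6
i=8 t=10 v=2: → [2,15); WM=6
i=9 t=4 v=2: DROP (t<6-1); WM=6
i=10 t=12 v=2: → [2,17); WM=6
i=11 t=13 v=5: → [2,18); WM=11
i=12 t=22 v=3: → [22,27); WM=11
i=13 t=23 v=4: → [22,28); WM=11

9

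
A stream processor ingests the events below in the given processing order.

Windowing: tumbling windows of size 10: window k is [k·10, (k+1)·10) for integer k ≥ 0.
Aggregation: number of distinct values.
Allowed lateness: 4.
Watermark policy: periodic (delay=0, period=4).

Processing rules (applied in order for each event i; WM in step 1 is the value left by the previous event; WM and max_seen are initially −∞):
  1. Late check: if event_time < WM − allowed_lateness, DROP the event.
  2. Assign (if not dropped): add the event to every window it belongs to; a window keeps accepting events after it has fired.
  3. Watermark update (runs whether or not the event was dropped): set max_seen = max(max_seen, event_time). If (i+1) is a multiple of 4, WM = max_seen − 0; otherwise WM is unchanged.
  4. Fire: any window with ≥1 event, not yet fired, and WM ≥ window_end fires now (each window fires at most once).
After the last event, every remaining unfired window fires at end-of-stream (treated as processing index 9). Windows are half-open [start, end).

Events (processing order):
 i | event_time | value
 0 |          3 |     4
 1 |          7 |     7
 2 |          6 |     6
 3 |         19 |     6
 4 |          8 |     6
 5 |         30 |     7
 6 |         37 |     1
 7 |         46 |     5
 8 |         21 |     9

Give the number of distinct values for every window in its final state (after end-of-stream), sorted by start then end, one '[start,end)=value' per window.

[0,10)=3 [10,20)=1 [30,40)=2 [40,50)=1

i=0 t=3 v=4: → [0,10); WM=−∞
i=1 t=7 v=7: → [0,10); WM=−∞
i=2 t=6 v=6: → [0,10); WM=−∞
i=3 t=19 v=6: → [10,20); WM=19; [0,10) fires=3
i=4 t=8 v=6: DROP (t<19-4); WM=19
i=5 t=30 v=7: → [30,40); WM=19
i=6 t=37 v=1: → [30,40); WM=19
i=7 t=46 v=5: → [40,50); WM=46; [10,20) fires=1 [30,40) fires=2
i=8 t=21 v=9: DROP (t<46-4); WM=46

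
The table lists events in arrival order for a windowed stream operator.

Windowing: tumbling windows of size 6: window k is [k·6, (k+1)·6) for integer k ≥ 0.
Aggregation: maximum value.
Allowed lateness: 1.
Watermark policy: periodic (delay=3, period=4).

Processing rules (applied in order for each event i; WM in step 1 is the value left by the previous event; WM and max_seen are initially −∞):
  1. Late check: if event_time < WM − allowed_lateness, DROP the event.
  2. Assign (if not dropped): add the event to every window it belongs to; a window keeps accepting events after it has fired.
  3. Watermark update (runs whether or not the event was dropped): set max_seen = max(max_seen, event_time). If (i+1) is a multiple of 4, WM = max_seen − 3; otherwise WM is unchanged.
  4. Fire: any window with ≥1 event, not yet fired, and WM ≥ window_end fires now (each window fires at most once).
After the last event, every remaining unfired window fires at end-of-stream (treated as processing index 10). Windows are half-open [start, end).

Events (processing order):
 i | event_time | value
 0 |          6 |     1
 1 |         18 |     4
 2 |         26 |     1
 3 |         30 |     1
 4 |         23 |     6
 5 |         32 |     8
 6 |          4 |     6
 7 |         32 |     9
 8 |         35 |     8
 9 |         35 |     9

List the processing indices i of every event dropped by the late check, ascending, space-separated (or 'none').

i=0 t=6 v=1: → [6,12); WM=−∞
i=1 t=18 v=4: → [18,24); WM=−∞
i=2 t=26 v=1: → [24,30); WM=−∞
i=3 t=30 v=1: → [30,36); WM=27; [6,12) fires=1 [18,24) fires=4
i=4 t=23 v=6: DROP (t<27-1); WM=27
i=5 t=32 v=8: → [30,36); WM=27
i=6 t=4 v=6: DROP (t<27-1); WM=27
i=7 t=32 v=9: → [30,36); WM=29
i=8 t=35 v=8: → [30,36); WM=29
i=9 t=35 v=9: → [30,36); WM=29

4 6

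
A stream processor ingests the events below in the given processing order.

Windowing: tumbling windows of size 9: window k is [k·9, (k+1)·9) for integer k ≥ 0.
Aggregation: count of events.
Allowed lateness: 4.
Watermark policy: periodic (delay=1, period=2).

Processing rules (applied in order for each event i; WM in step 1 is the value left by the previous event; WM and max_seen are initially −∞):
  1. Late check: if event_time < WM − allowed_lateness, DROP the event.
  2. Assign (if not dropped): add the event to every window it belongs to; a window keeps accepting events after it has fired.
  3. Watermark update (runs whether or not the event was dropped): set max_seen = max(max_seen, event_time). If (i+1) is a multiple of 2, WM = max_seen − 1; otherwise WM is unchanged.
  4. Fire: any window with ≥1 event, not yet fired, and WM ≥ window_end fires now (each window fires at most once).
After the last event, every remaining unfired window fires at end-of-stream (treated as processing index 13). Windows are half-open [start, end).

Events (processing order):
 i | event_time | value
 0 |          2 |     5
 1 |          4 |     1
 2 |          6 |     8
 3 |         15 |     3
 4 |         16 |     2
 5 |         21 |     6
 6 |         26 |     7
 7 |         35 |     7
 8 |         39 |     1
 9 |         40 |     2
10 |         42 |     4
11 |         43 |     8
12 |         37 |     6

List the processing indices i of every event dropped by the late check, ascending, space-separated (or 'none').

12

i=0 t=2 v=5: → [0,9); WM=−∞
i=1 t=4 v=1: → [0,9); WM=3
i=2 t=6 v=8: → [0,9); WM=3
i=3 t=15 v=3: → [9,18); WM=14; [0,9) fires=3
i=4 t=16 v=2: → [9,18); WM=14
i=5 t=21 v=6: → [18,27); WM=20; [9,18) fires=2
i=6 t=26 v=7: → [18,27); WM=20
i=7 t=35 v=7: → [27,36); WM=34; [18,27) fires=2
i=8 t=39 v=1: → [36,45); WM=34
i=9 t=40 v=2: → [36,45); WM=39; [27,36) fires=1
i=10 t=42 v=4: → [36,45); WM=39
i=11 t=43 v=8: → [36,45); WM=42
i=12 t=37 v=6: DROP (t<42-4); WM=42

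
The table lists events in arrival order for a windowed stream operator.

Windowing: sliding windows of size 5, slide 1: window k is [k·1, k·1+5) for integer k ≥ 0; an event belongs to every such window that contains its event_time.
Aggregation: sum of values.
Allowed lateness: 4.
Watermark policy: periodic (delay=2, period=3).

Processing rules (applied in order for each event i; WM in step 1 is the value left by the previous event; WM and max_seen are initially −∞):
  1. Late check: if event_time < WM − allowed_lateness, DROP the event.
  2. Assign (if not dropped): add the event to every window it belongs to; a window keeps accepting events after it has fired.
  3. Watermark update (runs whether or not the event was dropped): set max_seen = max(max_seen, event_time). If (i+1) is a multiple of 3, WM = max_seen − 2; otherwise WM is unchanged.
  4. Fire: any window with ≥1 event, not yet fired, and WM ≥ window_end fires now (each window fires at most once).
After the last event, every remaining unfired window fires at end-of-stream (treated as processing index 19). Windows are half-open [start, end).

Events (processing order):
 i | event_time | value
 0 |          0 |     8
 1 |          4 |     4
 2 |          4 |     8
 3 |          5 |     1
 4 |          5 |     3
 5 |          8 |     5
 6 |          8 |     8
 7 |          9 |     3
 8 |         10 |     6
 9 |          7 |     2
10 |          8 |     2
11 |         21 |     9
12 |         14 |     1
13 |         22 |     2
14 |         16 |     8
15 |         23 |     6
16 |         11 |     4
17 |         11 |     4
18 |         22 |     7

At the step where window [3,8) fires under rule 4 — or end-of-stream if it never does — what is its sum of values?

i=0 t=0 v=8: → [0,5); WM=−∞
i=1 t=4 v=4: → [4,9),[3,8),[2,7),[1,6),[0,5); WM=−∞
i=2 t=4 v=8: → [4,9),[3,8),[2,7),[1,6),[0,5); WM=2
i=3 t=5 v=1: → [5,10),[4,9),[3,8),[2,7),[1,6); WM=2
i=4 t=5 v=3: → [5,10),[4,9),[3,8),[2,7),[1,6); WM=2
i=5 t=8 v=5: → [8,13),[7,12),[6,11),[5,10),[4,9); WM=6; [0,5) fires=20 [1,6) fires=16
i=6 t=8 v=8: → [8,13),[7,12),[6,11),[5,10),[4,9); WM=6
i=7 t=9 v=3: → [9,14),[8,13),[7,12),[6,11),[5,10); WM=6
i=8 t=10 v=6: → [10,15),[9,14),[8,13),[7,12),[6,11); WM=8; [2,7) fires=16 [3,8) fires=16
i=9 t=7 v=2: → [7,12),[6,11),[5,10),[4,9),[3,8); WM=8
i=10 t=8 v=2: → [8,13),[7,12),[6,11),[5,10),[4,9); WM=8
i=11 t=21 v=9: → [21,26),[20,25),[19,24),[18,23),[17,22); WM=19; [4,9) fires=33 [5,10) fires=24 [6,11) fires=26 [7,12) fires=26 [8,13) fires=24 [9,14) fires=9 [10,15) fires=6
i=12 t=14 v=1: DROP (t<19-4); WM=19
i=13 t=22 v=2: → [22,27),[21,26),[20,25),[19,24),[18,23); WM=19
i=14 t=16 v=8: → [16,21),[15,20),[14,19),[13,18),[12,17); WM=20; [12,17) fires=8 [13,18) fires=8 [14,19) fires=8 [15,20) fires=8
i=15 t=23 v=6: → [23,28),[22,27),[21,26),[20,25),[19,24); WM=20
i=16 t=11 v=4: DROP (t<20-4); WM=20
i=17 t=11 v=4: DROP (t<20-4); WM=21; [16,21) fires=8
i=18 t=22 v=7: → [22,27),[21,26),[20,25),[19,24),[18,23); WM=21

16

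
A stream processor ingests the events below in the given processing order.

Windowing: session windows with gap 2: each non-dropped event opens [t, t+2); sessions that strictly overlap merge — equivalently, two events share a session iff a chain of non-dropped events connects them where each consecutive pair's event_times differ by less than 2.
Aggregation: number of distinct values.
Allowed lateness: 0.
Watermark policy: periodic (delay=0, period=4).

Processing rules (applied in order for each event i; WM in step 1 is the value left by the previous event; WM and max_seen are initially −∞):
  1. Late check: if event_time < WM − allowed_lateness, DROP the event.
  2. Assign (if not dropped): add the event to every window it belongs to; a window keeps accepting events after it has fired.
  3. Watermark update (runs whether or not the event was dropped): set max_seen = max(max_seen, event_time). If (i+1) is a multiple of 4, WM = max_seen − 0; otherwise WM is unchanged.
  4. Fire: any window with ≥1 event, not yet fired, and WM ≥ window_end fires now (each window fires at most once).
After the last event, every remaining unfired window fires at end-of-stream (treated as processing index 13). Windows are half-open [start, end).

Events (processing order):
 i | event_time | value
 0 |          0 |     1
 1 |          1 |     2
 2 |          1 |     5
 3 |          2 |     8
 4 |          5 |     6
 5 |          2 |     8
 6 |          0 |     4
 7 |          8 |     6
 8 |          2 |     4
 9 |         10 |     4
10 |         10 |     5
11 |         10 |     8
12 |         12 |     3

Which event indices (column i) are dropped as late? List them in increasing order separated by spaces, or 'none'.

i=0 t=0 v=1: → [0,2); WM=−∞
i=1 t=1 v=2: → [0,3); WM=−∞
i=2 t=1 v=5: → [0,3); WM=−∞
i=3 t=2 v=8: → [0,4); WM=2
i=4 t=5 v=6: → [5,7); WM=2
i=5 t=2 v=8: → [0,4); WM=2
i=6 t=0 v=4: DROP (t<2-0); WM=2
i=7 t=8 v=6: → [8,10); WM=8
i=8 t=2 v=4: DROP (t<8-0); WM=8
i=9 t=10 v=4: → [10,12); WM=8
i=10 t=10 v=5: → [10,12); WM=8
i=11 t=10 v=8: → [10,12); WM=10
i=12 t=12 v=3: → [12,14); WM=10

6 8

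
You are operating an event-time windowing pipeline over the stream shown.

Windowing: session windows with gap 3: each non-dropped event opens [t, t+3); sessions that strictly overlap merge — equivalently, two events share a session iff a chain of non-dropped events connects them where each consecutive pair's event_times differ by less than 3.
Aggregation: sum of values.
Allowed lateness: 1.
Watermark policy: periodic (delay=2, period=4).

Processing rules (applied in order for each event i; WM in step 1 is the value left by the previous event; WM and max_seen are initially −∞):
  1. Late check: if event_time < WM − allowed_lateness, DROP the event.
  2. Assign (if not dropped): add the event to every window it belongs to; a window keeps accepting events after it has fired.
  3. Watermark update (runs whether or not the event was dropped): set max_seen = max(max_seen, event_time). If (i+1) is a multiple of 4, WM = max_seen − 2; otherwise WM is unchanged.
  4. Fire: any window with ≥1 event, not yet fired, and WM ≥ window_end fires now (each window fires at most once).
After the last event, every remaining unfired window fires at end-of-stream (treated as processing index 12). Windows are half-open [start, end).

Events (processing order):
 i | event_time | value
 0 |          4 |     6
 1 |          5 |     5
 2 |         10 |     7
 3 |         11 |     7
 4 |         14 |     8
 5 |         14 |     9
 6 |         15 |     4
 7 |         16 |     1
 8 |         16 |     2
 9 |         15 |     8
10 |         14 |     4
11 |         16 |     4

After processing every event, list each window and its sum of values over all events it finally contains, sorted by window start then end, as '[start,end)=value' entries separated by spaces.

[4,8)=11 [10,14)=14 [14,19)=40

i=0 t=4 v=6: → [4,7); WM=−∞
i=1 t=5 v=5: → [4,8); WM=−∞
i=2 t=10 v=7: → [10,13); WM=−∞
i=3 t=11 v=7: → [10,14); WM=9
i=4 t=14 v=8: → [14,17); WM=9
i=5 t=14 v=9: → [14,17); WM=9
i=6 t=15 v=4: → [14,18); WM=9
i=7 t=16 v=1: → [14,19); WM=14
i=8 t=16 v=2: → [14,19); WM=14
i=9 t=15 v=8: → [14,19); WM=14
i=10 t=14 v=4: → [14,19); WM=14
i=11 t=16 v=4: → [14,19); WM=14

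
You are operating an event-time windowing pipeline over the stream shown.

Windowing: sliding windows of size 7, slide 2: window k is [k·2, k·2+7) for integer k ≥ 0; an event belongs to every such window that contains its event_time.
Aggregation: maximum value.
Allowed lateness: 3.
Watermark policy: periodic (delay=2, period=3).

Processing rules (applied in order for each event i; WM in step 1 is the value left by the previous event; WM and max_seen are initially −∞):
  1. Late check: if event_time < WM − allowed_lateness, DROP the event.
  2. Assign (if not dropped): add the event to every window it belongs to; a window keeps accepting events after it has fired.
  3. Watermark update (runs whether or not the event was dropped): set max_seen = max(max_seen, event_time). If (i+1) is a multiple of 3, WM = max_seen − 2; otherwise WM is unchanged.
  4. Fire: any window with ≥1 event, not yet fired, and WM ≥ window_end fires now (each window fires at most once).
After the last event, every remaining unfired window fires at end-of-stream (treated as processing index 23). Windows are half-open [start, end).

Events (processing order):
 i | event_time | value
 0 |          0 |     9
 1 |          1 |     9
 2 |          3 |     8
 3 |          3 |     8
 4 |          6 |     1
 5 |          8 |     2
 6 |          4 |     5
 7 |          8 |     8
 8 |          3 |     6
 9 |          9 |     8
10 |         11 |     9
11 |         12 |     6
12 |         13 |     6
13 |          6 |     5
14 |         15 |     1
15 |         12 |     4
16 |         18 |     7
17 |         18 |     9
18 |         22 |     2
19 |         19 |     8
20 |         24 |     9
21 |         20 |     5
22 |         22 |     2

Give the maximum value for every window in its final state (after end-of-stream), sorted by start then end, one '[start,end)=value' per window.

[0,7)=9 [2,9)=8 [4,11)=8 [6,13)=9 [8,15)=9 [10,17)=9 [12,19)=9 [14,21)=9 [16,23)=9 [18,25)=9 [20,27)=9 [22,29)=9 [24,31)=9

i=0 t=0 v=9: → [0,7); WM=−∞
i=1 t=1 v=9: → [0,7); WM=−∞
i=2 t=3 v=8: → [2,9),[0,7); WM=1
i=3 t=3 v=8: → [2,9),[0,7); WM=1
i=4 t=6 v=1: → [6,13),[4,11),[2,9),[0,7); WM=1
i=5 t=8 v=2: → [8,15),[6,13),[4,11),[2,9); WM=6
i=6 t=4 v=5: → [4,11),[2,9),[0,7); WM=6
i=7 t=8 v=8: → [8,15),[6,13),[4,11),[2,9); WM=6
i=8 t=3 v=6: → [2,9),[0,7); WM=6
i=9 t=9 v=8: → [8,15),[6,13),[4,11); WM=6
i=10 t=11 v=9: → [10,17),[8,15),[6,13); WM=6
i=11 t=12 v=6: → [12,19),[10,17),[8,15),[6,13); WM=10; [0,7) fires=9 [2,9) fires=8
i=12 t=13 v=6: → [12,19),[10,17),[8,15); WM=10
i=13 t=6 v=5: DROP (t<10-3); WM=10
i=14 t=15 v=1: → [14,21),[12,19),[10,17); WM=13; [4,11) fires=8 [6,13) fires=9
i=15 t=12 v=4: → [12,19),[10,17),[8,15),[6,13); WM=13
i=16 t=18 v=7: → [18,25),[16,23),[14,21),[12,19); WM=13
i=17 t=18 v=9: → [18,25),[16,23),[14,21),[12,19); WM=16; [8,15) fires=9
i=18 t=22 v=2: → [22,29),[20,27),[18,25),[16,23); WM=16
i=19 t=19 v=8: → [18,25),[16,23),[14,21); WM=16
i=20 t=24 v=9: → [24,31),[22,29),[20,27),[18,25); WM=22; [10,17) fires=9 [12,19) fires=9 [14,21) fires=9
i=21 t=20 v=5: → [20,27),[18,25),[16,23),[14,21); WM=22
i=22 t=22 v=2: → [22,29),[20,27),[18,25),[16,23); WM=22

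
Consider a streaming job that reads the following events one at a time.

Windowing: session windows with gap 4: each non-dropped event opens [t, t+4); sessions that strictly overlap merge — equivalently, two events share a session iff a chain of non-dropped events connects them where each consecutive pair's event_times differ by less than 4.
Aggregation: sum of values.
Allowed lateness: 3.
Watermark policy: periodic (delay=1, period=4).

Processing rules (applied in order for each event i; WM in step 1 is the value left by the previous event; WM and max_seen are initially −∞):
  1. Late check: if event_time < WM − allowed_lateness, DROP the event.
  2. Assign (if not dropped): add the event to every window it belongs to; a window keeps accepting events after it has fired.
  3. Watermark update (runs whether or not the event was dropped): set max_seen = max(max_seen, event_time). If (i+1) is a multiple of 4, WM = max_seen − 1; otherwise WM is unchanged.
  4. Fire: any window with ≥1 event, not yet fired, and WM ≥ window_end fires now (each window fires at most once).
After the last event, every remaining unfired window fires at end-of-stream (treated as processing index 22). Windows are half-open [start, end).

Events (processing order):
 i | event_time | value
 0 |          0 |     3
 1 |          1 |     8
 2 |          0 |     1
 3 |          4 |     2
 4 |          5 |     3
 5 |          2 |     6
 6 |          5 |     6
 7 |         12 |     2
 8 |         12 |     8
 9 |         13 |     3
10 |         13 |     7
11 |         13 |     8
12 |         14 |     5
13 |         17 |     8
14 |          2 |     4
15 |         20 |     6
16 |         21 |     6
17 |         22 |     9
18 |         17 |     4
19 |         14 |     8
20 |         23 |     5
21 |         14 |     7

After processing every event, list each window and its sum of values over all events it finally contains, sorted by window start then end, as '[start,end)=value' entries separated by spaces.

[0,9)=29 [12,27)=71

i=0 t=0 v=3: → [0,4); WM=−∞
i=1 t=1 v=8: → [0,5); WM=−∞
i=2 t=0 v=1: → [0,5); WM=−∞
i=3 t=4 v=2: → [0,8); WM=3
i=4 t=5 v=3: → [0,9); WM=3
i=5 t=2 v=6: → [0,9); WM=3
i=6 t=5 v=6: → [0,9); WM=3
i=7 t=12 v=2: → [12,16); WM=11
i=8 t=12 v=8: → [12,16); WM=11
i=9 t=13 v=3: → [12,17); WM=11
i=10 t=13 v=7: → [12,17); WM=11
i=11 t=13 v=8: → [12,17); WM=12
i=12 t=14 v=5: → [12,18); WM=12
i=13 t=17 v=8: → [12,21); WM=12
i=14 t=2 v=4: DROP (t<12-3); WM=12
i=15 t=20 v=6: → [12,24); WM=19
i=16 t=21 v=6: → [12,25); WM=19
i=17 t=22 v=9: → [12,26); WM=19
i=18 t=17 v=4: → [12,26); WM=19
i=19 t=14 v=8: DROP (t<19-3); WM=21
i=20 t=23 v=5: → [12,27); WM=21
i=21 t=14 v=7: DROP (t<21-3); WM=21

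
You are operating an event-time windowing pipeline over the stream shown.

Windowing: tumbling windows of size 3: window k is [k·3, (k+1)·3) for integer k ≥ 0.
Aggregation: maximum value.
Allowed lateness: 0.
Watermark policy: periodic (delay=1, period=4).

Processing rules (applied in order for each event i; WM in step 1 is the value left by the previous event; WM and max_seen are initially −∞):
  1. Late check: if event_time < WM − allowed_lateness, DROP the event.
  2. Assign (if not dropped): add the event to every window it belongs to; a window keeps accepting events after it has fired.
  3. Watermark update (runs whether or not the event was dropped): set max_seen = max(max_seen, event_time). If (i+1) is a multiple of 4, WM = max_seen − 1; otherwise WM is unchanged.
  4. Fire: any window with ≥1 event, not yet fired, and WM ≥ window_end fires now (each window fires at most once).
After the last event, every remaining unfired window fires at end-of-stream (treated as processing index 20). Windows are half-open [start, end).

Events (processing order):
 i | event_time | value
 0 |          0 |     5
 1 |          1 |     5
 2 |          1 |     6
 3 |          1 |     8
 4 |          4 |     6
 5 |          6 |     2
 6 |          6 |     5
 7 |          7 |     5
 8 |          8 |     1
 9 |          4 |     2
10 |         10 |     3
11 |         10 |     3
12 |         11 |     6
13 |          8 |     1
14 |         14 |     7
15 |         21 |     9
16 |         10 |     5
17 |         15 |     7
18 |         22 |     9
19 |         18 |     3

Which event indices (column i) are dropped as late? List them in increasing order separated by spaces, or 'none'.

i=0 t=0 v=5: → [0,3); WM=−∞
i=1 t=1 v=5: → [0,3); WM=−∞
i=2 t=1 v=6: → [0,3); WM=−∞
i=3 t=1 v=8: → [0,3); WM=0
i=4 t=4 v=6: → [3,6); WM=0
i=5 t=6 v=2: → [6,9); WM=0
i=6 t=6 v=5: → [6,9); WM=0
i=7 t=7 v=5: → [6,9); WM=6; [0,3) fires=8 [3,6) fires=6
i=8 t=8 v=1: → [6,9); WM=6
i=9 t=4 v=2: DROP (t<6-0); WM=6
i=10 t=10 v=3: → [9,12); WM=6
i=11 t=10 v=3: → [9,12); WM=9; [6,9) fires=5
i=12 t=11 v=6: → [9,12); WM=9
i=13 t=8 v=1: DROP (t<9-0); WM=9
i=14 t=14 v=7: → [12,15); WM=9
i=15 t=21 v=9: → [21,24); WM=20; [9,12) fires=6 [12,15) fires=7
i=16 t=10 v=5: DROP (t<20-0); WM=20
i=17 t=15 v=7: DROP (t<20-0); WM=20
i=18 t=22 v=9: → [21,24); WM=20
i=19 t=18 v=3: DROP (t<20-0); WM=21

9 13 16 17 19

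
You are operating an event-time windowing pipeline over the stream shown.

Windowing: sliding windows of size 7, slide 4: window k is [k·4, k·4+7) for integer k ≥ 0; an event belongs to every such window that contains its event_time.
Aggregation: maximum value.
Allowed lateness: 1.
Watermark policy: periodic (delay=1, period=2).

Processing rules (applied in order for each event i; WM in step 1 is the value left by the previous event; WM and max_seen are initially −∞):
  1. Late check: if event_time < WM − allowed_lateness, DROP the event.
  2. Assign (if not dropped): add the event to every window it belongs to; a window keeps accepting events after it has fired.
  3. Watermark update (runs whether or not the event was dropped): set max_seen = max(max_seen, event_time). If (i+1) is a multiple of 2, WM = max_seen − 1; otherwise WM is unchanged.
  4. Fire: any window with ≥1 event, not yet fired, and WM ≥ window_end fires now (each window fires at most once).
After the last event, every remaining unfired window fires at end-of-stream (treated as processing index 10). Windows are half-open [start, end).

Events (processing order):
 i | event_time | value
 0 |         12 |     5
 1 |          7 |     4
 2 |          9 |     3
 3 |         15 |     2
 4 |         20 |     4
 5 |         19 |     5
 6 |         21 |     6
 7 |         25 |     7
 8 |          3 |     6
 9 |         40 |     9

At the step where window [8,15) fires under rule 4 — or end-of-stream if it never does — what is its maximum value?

i=0 t=12 v=5: → [12,19),[8,15); WM=−∞
i=1 t=7 v=4: → [4,11); WM=11; [4,11) fires=4
i=2 t=9 v=3: DROP (t<11-1); WM=11
i=3 t=15 v=2: → [12,19); WM=14
i=4 t=20 v=4: → [20,27),[16,23); WM=14
i=5 t=19 v=5: → [16,23); WM=19; [8,15) fires=5 [12,19) fires=5
i=6 t=21 v=6: → [20,27),[16,23); WM=19
i=7 t=25 v=7: → [24,31),[20,27); WM=24; [16,23) fires=6
i=8 t=3 v=6: DROP (t<24-1); WM=24
i=9 t=40 v=9: → [40,47),[36,43); WM=39; [20,27) fires=7 [24,31) fires=7

5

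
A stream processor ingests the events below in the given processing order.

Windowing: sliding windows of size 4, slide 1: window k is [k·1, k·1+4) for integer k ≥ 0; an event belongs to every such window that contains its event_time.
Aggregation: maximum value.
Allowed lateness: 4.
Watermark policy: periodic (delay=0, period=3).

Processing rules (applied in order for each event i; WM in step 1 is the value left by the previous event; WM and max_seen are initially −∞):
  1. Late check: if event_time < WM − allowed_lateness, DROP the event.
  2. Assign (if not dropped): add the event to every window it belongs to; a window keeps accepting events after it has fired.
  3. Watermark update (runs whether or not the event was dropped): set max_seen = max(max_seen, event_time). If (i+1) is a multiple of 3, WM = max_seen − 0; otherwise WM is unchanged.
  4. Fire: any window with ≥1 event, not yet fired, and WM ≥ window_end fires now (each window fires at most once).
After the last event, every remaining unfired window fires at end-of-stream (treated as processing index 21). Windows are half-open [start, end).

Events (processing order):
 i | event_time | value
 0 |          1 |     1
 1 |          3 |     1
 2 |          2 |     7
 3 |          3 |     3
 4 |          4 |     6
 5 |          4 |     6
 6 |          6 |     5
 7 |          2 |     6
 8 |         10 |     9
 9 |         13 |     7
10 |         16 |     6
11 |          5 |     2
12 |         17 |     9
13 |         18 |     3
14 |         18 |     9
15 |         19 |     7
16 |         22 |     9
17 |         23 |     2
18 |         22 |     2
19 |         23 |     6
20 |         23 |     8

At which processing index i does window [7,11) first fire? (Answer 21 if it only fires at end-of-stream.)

11

i=0 t=1 v=1: → [1,5),[0,4); WM=−∞
i=1 t=3 v=1: → [3,7),[2,6),[1,5),[0,4); WM=−∞
i=2 t=2 v=7: → [2,6),[1,5),[0,4); WM=3
i=3 t=3 v=3: → [3,7),[2,6),[1,5),[0,4); WM=3
i=4 t=4 v=6: → [4,8),[3,7),[2,6),[1,5); WM=3
i=5 t=4 v=6: → [4,8),[3,7),[2,6),[1,5); WM=4; [0,4) fires=7
i=6 t=6 v=5: → [6,10),[5,9),[4,8),[3,7); WM=4
i=7 t=2 v=6: → [2,6),[1,5),[0,4); WM=4
i=8 t=10 v=9: → [10,14),[9,13),[8,12),[7,11); WM=10; [1,5) fires=7 [2,6) fires=7 [3,7) fires=6 [4,8) fires=6 [5,9) fires=5 [6,10) fires=5
i=9 t=13 v=7: → [13,17),[12,16),[11,15),[10,14); WM=10
i=10 t=16 v=6: → [16,20),[15,19),[14,18),[13,17); WM=10
i=11 t=5 v=2: DROP (t<10-4); WM=16; [7,11) fires=9 [8,12) fires=9 [9,13) fires=9 [10,14) fires=9 [11,15) fires=7 [12,16) fires=7
i=12 t=17 v=9: → [17,21),[16,20),[15,19),[14,18); WM=16
i=13 t=18 v=3: → [18,22),[17,21),[16,20),[15,19); WM=16
i=14 t=18 v=9: → [18,22),[17,21),[16,20),[15,19); WM=18; [13,17) fires=7 [14,18) fires=9
i=15 t=19 v=7: → [19,23),[18,22),[17,21),[16,20); WM=18
i=16 t=22 v=9: → [22,26),[21,25),[20,24),[19,23); WM=18
i=17 t=23 v=2: → [23,27),[22,26),[21,25),[20,24); WM=23; [15,19) fires=9 [16,20) fires=9 [17,21) fires=9 [18,22) fires=9 [19,23) fires=9
i=18 t=22 v=2: → [22,26),[21,25),[20,24),[19,23); WM=23
i=19 t=23 v=6: → [23,27),[22,26),[21,25),[20,24); WM=23
i=20 t=23 v=8: → [23,27),[22,26),[21,25),[20,24); WM=23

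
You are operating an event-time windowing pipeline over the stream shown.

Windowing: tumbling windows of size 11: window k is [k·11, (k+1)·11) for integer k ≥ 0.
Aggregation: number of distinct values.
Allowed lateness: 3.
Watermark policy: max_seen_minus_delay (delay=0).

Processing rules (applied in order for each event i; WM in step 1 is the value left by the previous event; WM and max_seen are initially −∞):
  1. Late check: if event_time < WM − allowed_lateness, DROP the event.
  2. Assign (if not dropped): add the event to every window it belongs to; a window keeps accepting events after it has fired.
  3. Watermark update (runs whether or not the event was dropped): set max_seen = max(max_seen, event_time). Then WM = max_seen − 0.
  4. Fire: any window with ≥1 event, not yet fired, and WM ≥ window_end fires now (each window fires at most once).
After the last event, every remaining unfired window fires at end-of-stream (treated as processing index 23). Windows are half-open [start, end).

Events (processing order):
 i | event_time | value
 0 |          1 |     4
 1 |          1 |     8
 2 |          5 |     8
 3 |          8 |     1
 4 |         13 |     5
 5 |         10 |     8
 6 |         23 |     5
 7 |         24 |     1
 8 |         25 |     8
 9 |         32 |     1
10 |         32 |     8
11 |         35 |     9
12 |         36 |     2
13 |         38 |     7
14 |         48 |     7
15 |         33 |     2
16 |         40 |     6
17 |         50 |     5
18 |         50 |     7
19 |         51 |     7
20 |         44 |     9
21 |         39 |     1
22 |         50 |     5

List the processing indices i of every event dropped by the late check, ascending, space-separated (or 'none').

i=0 t=1 v=4: → [0,11); WM=1
i=1 t=1 v=8: → [0,11); WM=1
i=2 t=5 v=8: → [0,11); WM=5
i=3 t=8 v=1: → [0,11); WM=8
i=4 t=13 v=5: → [11,22); WM=13; [0,11) fires=3
i=5 t=10 v=8: → [0,11); WM=13
i=6 t=23 v=5: → [22,33); WM=23; [11,22) fires=1
i=7 t=24 v=1: → [22,33); WM=24
i=8 t=25 v=8: → [22,33); WM=25
i=9 t=32 v=1: → [22,33); WM=32
i=10 t=32 v=8: → [22,33); WM=32
i=11 t=35 v=9: → [33,44); WM=35; [22,33) fires=3
i=12 t=36 v=2: → [33,44); WM=36
i=13 t=38 v=7: → [33,44); WM=38
i=14 t=48 v=7: → [44,55); WM=48; [33,44) fires=3
i=15 t=33 v=2: DROP (t<48-3); WM=48
i=16 t=40 v=6: DROP (t<48-3); WM=48
i=17 t=50 v=5: → [44,55); WM=50
i=18 t=50 v=7: → [44,55); WM=50
i=19 t=51 v=7: → [44,55); WM=51
i=20 t=44 v=9: DROP (t<51-3); WM=51
i=21 t=39 v=1: DROP (t<51-3); WM=51
i=22 t=50 v=5: → [44,55); WM=51

15 16 20 21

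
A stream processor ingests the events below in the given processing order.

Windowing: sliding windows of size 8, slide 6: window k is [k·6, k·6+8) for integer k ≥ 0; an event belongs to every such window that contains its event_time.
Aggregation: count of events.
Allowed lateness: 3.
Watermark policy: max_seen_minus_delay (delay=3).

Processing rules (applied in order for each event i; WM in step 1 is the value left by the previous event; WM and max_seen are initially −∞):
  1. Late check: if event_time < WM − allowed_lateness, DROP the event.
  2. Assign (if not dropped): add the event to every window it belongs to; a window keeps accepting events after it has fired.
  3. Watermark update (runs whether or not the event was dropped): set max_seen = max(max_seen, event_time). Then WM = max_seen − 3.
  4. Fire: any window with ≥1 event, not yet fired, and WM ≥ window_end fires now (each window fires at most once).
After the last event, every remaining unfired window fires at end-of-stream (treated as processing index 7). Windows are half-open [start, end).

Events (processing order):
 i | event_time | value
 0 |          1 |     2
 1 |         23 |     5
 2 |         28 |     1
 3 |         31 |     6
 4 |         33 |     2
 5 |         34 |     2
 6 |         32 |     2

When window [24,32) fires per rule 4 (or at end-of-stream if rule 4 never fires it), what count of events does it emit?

i=0 t=1 v=2: → [0,8); WM=-2
i=1 t=23 v=5: → [18,26); WM=20; [0,8) fires=1
i=2 t=28 v=1: → [24,32); WM=25
i=3 t=31 v=6: → [30,38),[24,32); WM=28; [18,26) fires=1
i=4 t=33 v=2: → [30,38); WM=30
i=5 t=34 v=2: → [30,38); WM=31
i=6 t=32 v=2: → [30,38); WM=31

2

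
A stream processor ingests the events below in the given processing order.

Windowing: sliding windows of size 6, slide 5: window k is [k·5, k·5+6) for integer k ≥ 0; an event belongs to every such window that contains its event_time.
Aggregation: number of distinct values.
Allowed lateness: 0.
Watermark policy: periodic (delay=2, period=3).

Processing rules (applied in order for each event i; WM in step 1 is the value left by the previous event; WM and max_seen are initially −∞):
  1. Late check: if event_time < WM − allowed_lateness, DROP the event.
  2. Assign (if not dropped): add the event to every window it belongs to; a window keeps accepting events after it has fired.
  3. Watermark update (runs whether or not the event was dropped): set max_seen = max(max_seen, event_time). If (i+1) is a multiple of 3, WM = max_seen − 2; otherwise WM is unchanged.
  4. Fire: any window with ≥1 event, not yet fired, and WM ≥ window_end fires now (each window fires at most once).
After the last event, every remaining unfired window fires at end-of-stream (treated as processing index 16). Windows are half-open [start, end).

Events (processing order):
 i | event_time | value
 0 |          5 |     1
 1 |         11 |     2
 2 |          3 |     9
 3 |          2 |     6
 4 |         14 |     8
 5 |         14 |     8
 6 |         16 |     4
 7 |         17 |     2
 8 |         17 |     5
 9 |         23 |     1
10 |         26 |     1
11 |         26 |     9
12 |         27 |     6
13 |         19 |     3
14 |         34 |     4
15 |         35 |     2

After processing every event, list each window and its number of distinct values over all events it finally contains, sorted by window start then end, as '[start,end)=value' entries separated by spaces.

[0,6)=2 [5,11)=1 [10,16)=2 [15,21)=3 [20,26)=1 [25,31)=3 [30,36)=2 [35,41)=1

i=0 t=5 v=1: → [5,11),[0,6); WM=−∞
i=1 t=11 v=2: → [10,16); WM=−∞
i=2 t=3 v=9: → [0,6); WM=9; [0,6) fires=2
i=3 t=2 v=6: DROP (t<9-0); WM=9
i=4 t=14 v=8: → [10,16); WM=9
i=5 t=14 v=8: → [10,16); WM=12; [5,11) fires=1
i=6 t=16 v=4: → [15,21); WM=12
i=7 t=17 v=2: → [15,21); WM=12
i=8 t=17 v=5: → [15,21); WM=15
i=9 t=23 v=1: → [20,26); WM=15
i=10 t=26 v=1: → [25,31); WM=15
i=11 t=26 v=9: → [25,31); WM=24; [10,16) fires=2 [15,21) fires=3
i=12 t=27 v=6: → [25,31); WM=24
i=13 t=19 v=3: DROP (t<24-0); WM=24
i=14 t=34 v=4: → [30,36); WM=32; [20,26) fires=1 [25,31) fires=3
i=15 t=35 v=2: → [35,41),[30,36); WM=32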